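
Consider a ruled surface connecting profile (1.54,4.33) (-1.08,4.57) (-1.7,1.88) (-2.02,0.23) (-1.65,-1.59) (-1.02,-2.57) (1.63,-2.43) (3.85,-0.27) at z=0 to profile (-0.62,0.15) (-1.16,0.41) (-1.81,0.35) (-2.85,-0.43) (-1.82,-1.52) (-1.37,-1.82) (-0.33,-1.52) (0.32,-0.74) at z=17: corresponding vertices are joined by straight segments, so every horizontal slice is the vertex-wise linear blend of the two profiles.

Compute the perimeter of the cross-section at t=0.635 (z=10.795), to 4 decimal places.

Perimeter at t=0.635: 12.2789

Cross-section at t=0.635: each vertex is (1-t)·p0[i] + t·p1[i].
  v1: (1-0.635)·(1.54,4.33) + 0.635·(-0.62,0.15) = (0.1684,1.6757)
  v2: (1-0.635)·(-1.08,4.57) + 0.635·(-1.16,0.41) = (-1.1308,1.9284)
  v3: (1-0.635)·(-1.7,1.88) + 0.635·(-1.81,0.35) = (-1.7698,0.9084)
  v4: (1-0.635)·(-2.02,0.23) + 0.635·(-2.85,-0.43) = (-2.5471,-0.1891)
  v5: (1-0.635)·(-1.65,-1.59) + 0.635·(-1.82,-1.52) = (-1.7579,-1.5455)
  v6: (1-0.635)·(-1.02,-2.57) + 0.635·(-1.37,-1.82) = (-1.2423,-2.0938)
  v7: (1-0.635)·(1.63,-2.43) + 0.635·(-0.33,-1.52) = (0.3854,-1.8521)
  v8: (1-0.635)·(3.85,-0.27) + 0.635·(0.32,-0.74) = (1.6084,-0.5685)
Perimeter = Σ |v_{i+1} − v_i|:
  edge 1→2: √(-1.2992² + 0.2527²) = 1.3235 (running 1.3235)
  edge 2→3: √(-0.6391² + -1.0200²) = 1.2036 (running 2.5272)
  edge 3→4: √(-0.7772² + -1.0975²) = 1.3449 (running 3.8720)
  edge 4→5: √(0.7891² + -1.3564²) = 1.5693 (running 5.4413)
  edge 5→6: √(0.5157² + -0.5482²) = 0.7526 (running 6.1939)
  edge 6→7: √(1.6277² + 0.2416²) = 1.6455 (running 7.8394)
  edge 7→8: √(1.2230² + 1.2837²) = 1.7731 (running 9.6125)
  edge 8→1: √(-1.4400² + 2.2441²) = 2.6664 (running 12.2789)
Perimeter = 12.2789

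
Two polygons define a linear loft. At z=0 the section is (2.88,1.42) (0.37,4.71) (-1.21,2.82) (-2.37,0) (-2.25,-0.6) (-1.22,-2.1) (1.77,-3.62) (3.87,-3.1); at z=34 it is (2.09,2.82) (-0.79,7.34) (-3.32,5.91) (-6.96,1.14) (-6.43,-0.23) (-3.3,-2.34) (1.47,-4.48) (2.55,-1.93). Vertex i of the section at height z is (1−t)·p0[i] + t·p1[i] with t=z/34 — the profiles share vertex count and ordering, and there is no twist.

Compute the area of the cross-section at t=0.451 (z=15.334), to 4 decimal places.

Cross-section at t=0.451: each vertex is (1-t)·p0[i] + t·p1[i].
  v1: (1-0.451)·(2.88,1.42) + 0.451·(2.09,2.82) = (2.5237,2.0514)
  v2: (1-0.451)·(0.37,4.71) + 0.451·(-0.79,7.34) = (-0.1532,5.8961)
  v3: (1-0.451)·(-1.21,2.82) + 0.451·(-3.32,5.91) = (-2.1616,4.2136)
  v4: (1-0.451)·(-2.37,0) + 0.451·(-6.96,1.14) = (-4.4401,0.5141)
  v5: (1-0.451)·(-2.25,-0.6) + 0.451·(-6.43,-0.23) = (-4.1352,-0.4331)
  v6: (1-0.451)·(-1.22,-2.1) + 0.451·(-3.3,-2.34) = (-2.1581,-2.2082)
  v7: (1-0.451)·(1.77,-3.62) + 0.451·(1.47,-4.48) = (1.6347,-4.0079)
  v8: (1-0.451)·(3.87,-3.1) + 0.451·(2.55,-1.93) = (3.2747,-2.5723)
Shoelace sum Σ(x_i·y_{i+1} − x_{i+1}·y_i):
  i=1: 2.5237·5.8961 − -0.1532·2.0514 = +15.1943 (running +15.1943)
  i=2: -0.1532·4.2136 − -2.1616·5.8961 = +12.0998 (running +27.2941)
  i=3: -2.1616·0.5141 − -4.4401·4.2136 = +17.5973 (running +44.8914)
  i=4: -4.4401·-0.4331 − -4.1352·0.5141 = +4.0492 (running +48.9406)
  i=5: -4.1352·-2.2082 − -2.1581·-0.4331 = +8.1967 (running +57.1374)
  i=6: -2.1581·-4.0079 − 1.6347·-2.2082 = +12.2591 (running +69.3965)
  i=7: 1.6347·-2.5723 − 3.2747·-4.0079 = +8.9195 (running +78.3159)
  i=8: 3.2747·2.0514 − 2.5237·-2.5723 = +13.2095 (running +91.5254)
Area = |Σ|/2 = |91.5254|/2 = 45.7627

Area at t=0.451: 45.7627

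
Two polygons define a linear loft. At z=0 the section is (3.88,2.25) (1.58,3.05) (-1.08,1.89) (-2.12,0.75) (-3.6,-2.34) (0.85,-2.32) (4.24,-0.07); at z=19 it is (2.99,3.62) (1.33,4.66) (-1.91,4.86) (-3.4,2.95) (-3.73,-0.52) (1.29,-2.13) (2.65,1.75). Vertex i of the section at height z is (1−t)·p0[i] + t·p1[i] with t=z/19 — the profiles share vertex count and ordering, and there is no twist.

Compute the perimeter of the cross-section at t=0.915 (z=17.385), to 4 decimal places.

Cross-section at t=0.915: each vertex is (1-t)·p0[i] + t·p1[i].
  v1: (1-0.915)·(3.88,2.25) + 0.915·(2.99,3.62) = (3.0656,3.5035)
  v2: (1-0.915)·(1.58,3.05) + 0.915·(1.33,4.66) = (1.3513,4.5232)
  v3: (1-0.915)·(-1.08,1.89) + 0.915·(-1.91,4.86) = (-1.8394,4.6075)
  v4: (1-0.915)·(-2.12,0.75) + 0.915·(-3.4,2.95) = (-3.2912,2.7630)
  v5: (1-0.915)·(-3.6,-2.34) + 0.915·(-3.73,-0.52) = (-3.7189,-0.6747)
  v6: (1-0.915)·(0.85,-2.32) + 0.915·(1.29,-2.13) = (1.2526,-2.1462)
  v7: (1-0.915)·(4.24,-0.07) + 0.915·(2.65,1.75) = (2.7851,1.5953)
Perimeter = Σ |v_{i+1} − v_i|:
  edge 1→2: √(-1.7144² + 1.0196²) = 1.9947 (running 1.9947)
  edge 2→3: √(-3.1907² + 0.0844²) = 3.1918 (running 5.1865)
  edge 3→4: √(-1.4518² + -1.8445²) = 2.3473 (running 7.5338)
  edge 4→5: √(-0.4277² + -3.4377²) = 3.4642 (running 10.9980)
  edge 5→6: √(4.9715² + -1.4714²) = 5.1847 (running 16.1828)
  edge 6→7: √(1.5325² + 3.7415²) = 4.0432 (running 20.2259)
  edge 7→1: √(0.2805² + 1.9082²) = 1.9288 (running 22.1547)
Perimeter = 22.1547

Perimeter at t=0.915: 22.1547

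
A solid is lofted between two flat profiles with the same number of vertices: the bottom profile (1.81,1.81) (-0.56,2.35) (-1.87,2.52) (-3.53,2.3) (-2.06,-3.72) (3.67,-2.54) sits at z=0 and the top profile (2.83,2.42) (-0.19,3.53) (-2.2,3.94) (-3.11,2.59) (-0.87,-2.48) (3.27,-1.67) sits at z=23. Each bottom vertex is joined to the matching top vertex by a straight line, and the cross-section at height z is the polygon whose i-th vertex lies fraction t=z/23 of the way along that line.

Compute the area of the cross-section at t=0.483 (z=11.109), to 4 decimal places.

Area at t=0.483: 29.0753

Cross-section at t=0.483: each vertex is (1-t)·p0[i] + t·p1[i].
  v1: (1-0.483)·(1.81,1.81) + 0.483·(2.83,2.42) = (2.3027,2.1046)
  v2: (1-0.483)·(-0.56,2.35) + 0.483·(-0.19,3.53) = (-0.3813,2.9199)
  v3: (1-0.483)·(-1.87,2.52) + 0.483·(-2.2,3.94) = (-2.0294,3.2059)
  v4: (1-0.483)·(-3.53,2.3) + 0.483·(-3.11,2.59) = (-3.3271,2.4401)
  v5: (1-0.483)·(-2.06,-3.72) + 0.483·(-0.87,-2.48) = (-1.4852,-3.1211)
  v6: (1-0.483)·(3.67,-2.54) + 0.483·(3.27,-1.67) = (3.4768,-2.1198)
Shoelace sum Σ(x_i·y_{i+1} − x_{i+1}·y_i):
  i=1: 2.3027·2.9199 − -0.3813·2.1046 = +7.5261 (running +7.5261)
  i=2: -0.3813·3.2059 − -2.0294·2.9199 = +4.7033 (running +12.2294)
  i=3: -2.0294·2.4401 − -3.3271·3.2059 = +5.7145 (running +17.9439)
  i=4: -3.3271·-3.1211 − -1.4852·2.4401 = +14.0083 (running +31.9523)
  i=5: -1.4852·-2.1198 − 3.4768·-3.1211 = +13.9997 (running +45.9520)
  i=6: 3.4768·2.1046 − 2.3027·-2.1198 = +12.1985 (running +58.1505)
Area = |Σ|/2 = |58.1505|/2 = 29.0753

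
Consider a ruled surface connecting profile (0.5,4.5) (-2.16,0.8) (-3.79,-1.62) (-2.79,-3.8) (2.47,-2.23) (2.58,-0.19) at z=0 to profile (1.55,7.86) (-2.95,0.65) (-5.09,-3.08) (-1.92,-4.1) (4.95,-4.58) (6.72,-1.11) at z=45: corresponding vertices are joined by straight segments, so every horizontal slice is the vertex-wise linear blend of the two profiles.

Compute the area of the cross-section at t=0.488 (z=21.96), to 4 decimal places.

Area at t=0.488: 51.0231

Cross-section at t=0.488: each vertex is (1-t)·p0[i] + t·p1[i].
  v1: (1-0.488)·(0.5,4.5) + 0.488·(1.55,7.86) = (1.0124,6.1397)
  v2: (1-0.488)·(-2.16,0.8) + 0.488·(-2.95,0.65) = (-2.5455,0.7268)
  v3: (1-0.488)·(-3.79,-1.62) + 0.488·(-5.09,-3.08) = (-4.4244,-2.3325)
  v4: (1-0.488)·(-2.79,-3.8) + 0.488·(-1.92,-4.1) = (-2.3654,-3.9464)
  v5: (1-0.488)·(2.47,-2.23) + 0.488·(4.95,-4.58) = (3.6802,-3.3768)
  v6: (1-0.488)·(2.58,-0.19) + 0.488·(6.72,-1.11) = (4.6003,-0.6390)
Shoelace sum Σ(x_i·y_{i+1} − x_{i+1}·y_i):
  i=1: 1.0124·0.7268 − -2.5455·6.1397 = +16.3645 (running +16.3645)
  i=2: -2.5455·-2.3325 − -4.4244·0.7268 = +9.1530 (running +25.5175)
  i=3: -4.4244·-3.9464 − -2.3654·-2.3325 = +11.9431 (running +37.4606)
  i=4: -2.3654·-3.3768 − 3.6802·-3.9464 = +22.5113 (running +59.9719)
  i=5: 3.6802·-0.6390 − 4.6003·-3.3768 = +13.1828 (running +73.1548)
  i=6: 4.6003·6.1397 − 1.0124·-0.6390 = +28.8914 (running +102.0462)
Area = |Σ|/2 = |102.0462|/2 = 51.0231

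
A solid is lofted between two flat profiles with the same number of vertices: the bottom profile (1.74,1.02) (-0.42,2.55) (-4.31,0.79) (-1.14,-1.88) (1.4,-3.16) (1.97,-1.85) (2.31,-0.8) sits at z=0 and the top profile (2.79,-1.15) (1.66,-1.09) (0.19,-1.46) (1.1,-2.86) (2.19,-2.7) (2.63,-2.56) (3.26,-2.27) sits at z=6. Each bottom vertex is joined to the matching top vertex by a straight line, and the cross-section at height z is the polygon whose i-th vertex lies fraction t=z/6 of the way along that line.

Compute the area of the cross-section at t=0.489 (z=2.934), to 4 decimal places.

Area at t=0.489: 10.6170

Cross-section at t=0.489: each vertex is (1-t)·p0[i] + t·p1[i].
  v1: (1-0.489)·(1.74,1.02) + 0.489·(2.79,-1.15) = (2.2534,-0.0411)
  v2: (1-0.489)·(-0.42,2.55) + 0.489·(1.66,-1.09) = (0.5971,0.7700)
  v3: (1-0.489)·(-4.31,0.79) + 0.489·(0.19,-1.46) = (-2.1095,-0.3102)
  v4: (1-0.489)·(-1.14,-1.88) + 0.489·(1.1,-2.86) = (-0.0446,-2.3592)
  v5: (1-0.489)·(1.4,-3.16) + 0.489·(2.19,-2.7) = (1.7863,-2.9351)
  v6: (1-0.489)·(1.97,-1.85) + 0.489·(2.63,-2.56) = (2.2927,-2.1972)
  v7: (1-0.489)·(2.31,-0.8) + 0.489·(3.26,-2.27) = (2.7745,-1.5188)
Shoelace sum Σ(x_i·y_{i+1} − x_{i+1}·y_i):
  i=1: 2.2534·0.7700 − 0.5971·-0.0411 = +1.7598 (running +1.7598)
  i=2: 0.5971·-0.3102 − -2.1095·0.7700 = +1.4391 (running +3.1989)
  i=3: -2.1095·-2.3592 − -0.0446·-0.3102 = +4.9629 (running +8.1619)
  i=4: -0.0446·-2.9351 − 1.7863·-2.3592 = +4.3453 (running +12.5072)
  i=5: 1.7863·-2.1972 − 2.2927·-2.9351 = +2.8045 (running +15.3117)
  i=6: 2.2927·-1.5188 − 2.7745·-2.1972 = +2.6139 (running +17.9256)
  i=7: 2.7745·-0.0411 − 2.2534·-1.5188 = +3.3085 (running +21.2341)
Area = |Σ|/2 = |21.2341|/2 = 10.6170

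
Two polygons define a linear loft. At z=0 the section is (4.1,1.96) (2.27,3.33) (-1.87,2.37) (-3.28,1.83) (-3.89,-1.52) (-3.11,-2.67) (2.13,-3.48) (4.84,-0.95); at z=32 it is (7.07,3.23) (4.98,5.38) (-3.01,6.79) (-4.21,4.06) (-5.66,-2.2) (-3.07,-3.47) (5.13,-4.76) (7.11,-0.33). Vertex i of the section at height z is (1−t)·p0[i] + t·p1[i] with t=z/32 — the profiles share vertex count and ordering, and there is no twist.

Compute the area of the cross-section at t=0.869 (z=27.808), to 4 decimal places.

Area at t=0.869: 100.9091

Cross-section at t=0.869: each vertex is (1-t)·p0[i] + t·p1[i].
  v1: (1-0.869)·(4.1,1.96) + 0.869·(7.07,3.23) = (6.6809,3.0636)
  v2: (1-0.869)·(2.27,3.33) + 0.869·(4.98,5.38) = (4.6250,5.1114)
  v3: (1-0.869)·(-1.87,2.37) + 0.869·(-3.01,6.79) = (-2.8607,6.2110)
  v4: (1-0.869)·(-3.28,1.83) + 0.869·(-4.21,4.06) = (-4.0882,3.7679)
  v5: (1-0.869)·(-3.89,-1.52) + 0.869·(-5.66,-2.2) = (-5.4281,-2.1109)
  v6: (1-0.869)·(-3.11,-2.67) + 0.869·(-3.07,-3.47) = (-3.0752,-3.3652)
  v7: (1-0.869)·(2.13,-3.48) + 0.869·(5.13,-4.76) = (4.7370,-4.5923)
  v8: (1-0.869)·(4.84,-0.95) + 0.869·(7.11,-0.33) = (6.8126,-0.4112)
Shoelace sum Σ(x_i·y_{i+1} − x_{i+1}·y_i):
  i=1: 6.6809·5.1114 − 4.6250·3.0636 = +19.9800 (running +19.9800)
  i=2: 4.6250·6.2110 − -2.8607·5.1114 = +43.3478 (running +63.3278)
  i=3: -2.8607·3.7679 − -4.0882·6.2110 = +14.6129 (running +77.9408)
  i=4: -4.0882·-2.1109 − -5.4281·3.7679 = +29.0823 (running +107.0231)
  i=5: -5.4281·-3.3652 − -3.0752·-2.1109 = +11.7752 (running +118.7982)
  i=6: -3.0752·-4.5923 − 4.7370·-3.3652 = +30.0634 (running +148.8617)
  i=7: 4.7370·-0.4112 − 6.8126·-4.5923 = +29.3378 (running +178.1995)
  i=8: 6.8126·3.0636 − 6.6809·-0.4112 = +23.6187 (running +201.8182)
Area = |Σ|/2 = |201.8182|/2 = 100.9091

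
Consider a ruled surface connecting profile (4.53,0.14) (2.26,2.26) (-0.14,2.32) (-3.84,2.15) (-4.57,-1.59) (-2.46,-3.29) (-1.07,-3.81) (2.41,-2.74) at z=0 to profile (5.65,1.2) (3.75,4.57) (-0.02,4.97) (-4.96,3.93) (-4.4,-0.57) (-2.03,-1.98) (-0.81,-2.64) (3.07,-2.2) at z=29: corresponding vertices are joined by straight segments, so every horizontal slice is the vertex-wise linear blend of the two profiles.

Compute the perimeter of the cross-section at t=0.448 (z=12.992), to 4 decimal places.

Perimeter at t=0.448: 26.5948

Cross-section at t=0.448: each vertex is (1-t)·p0[i] + t·p1[i].
  v1: (1-0.448)·(4.53,0.14) + 0.448·(5.65,1.2) = (5.0318,0.6149)
  v2: (1-0.448)·(2.26,2.26) + 0.448·(3.75,4.57) = (2.9275,3.2949)
  v3: (1-0.448)·(-0.14,2.32) + 0.448·(-0.02,4.97) = (-0.0862,3.5072)
  v4: (1-0.448)·(-3.84,2.15) + 0.448·(-4.96,3.93) = (-4.3418,2.9474)
  v5: (1-0.448)·(-4.57,-1.59) + 0.448·(-4.4,-0.57) = (-4.4938,-1.1330)
  v6: (1-0.448)·(-2.46,-3.29) + 0.448·(-2.03,-1.98) = (-2.2674,-2.7031)
  v7: (1-0.448)·(-1.07,-3.81) + 0.448·(-0.81,-2.64) = (-0.9535,-3.2858)
  v8: (1-0.448)·(2.41,-2.74) + 0.448·(3.07,-2.2) = (2.7057,-2.4981)
Perimeter = Σ |v_{i+1} − v_i|:
  edge 1→2: √(-2.1042² + 2.6800²) = 3.4074 (running 3.4074)
  edge 2→3: √(-3.0138² + 0.2123²) = 3.0212 (running 6.4286)
  edge 3→4: √(-4.2555² + -0.5598²) = 4.2922 (running 10.7208)
  edge 4→5: √(-0.1521² + -4.0805²) = 4.0833 (running 14.8041)
  edge 5→6: √(2.2265² + -1.5701²) = 2.7244 (running 17.5285)
  edge 6→7: √(1.3138² + -0.5827²) = 1.4373 (running 18.9658)
  edge 7→8: √(3.6592² + 0.7878²) = 3.7430 (running 22.7088)
  edge 8→1: √(2.3261² + 3.1130²) = 3.8860 (running 26.5948)
Perimeter = 26.5948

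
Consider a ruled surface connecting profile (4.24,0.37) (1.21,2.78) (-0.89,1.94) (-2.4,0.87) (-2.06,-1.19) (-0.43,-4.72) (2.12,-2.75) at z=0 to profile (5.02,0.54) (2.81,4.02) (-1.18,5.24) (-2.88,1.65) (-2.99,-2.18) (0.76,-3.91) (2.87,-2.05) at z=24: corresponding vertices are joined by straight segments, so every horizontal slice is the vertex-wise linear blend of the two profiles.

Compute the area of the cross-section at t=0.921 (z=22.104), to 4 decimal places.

Cross-section at t=0.921: each vertex is (1-t)·p0[i] + t·p1[i].
  v1: (1-0.921)·(4.24,0.37) + 0.921·(5.02,0.54) = (4.9584,0.5266)
  v2: (1-0.921)·(1.21,2.78) + 0.921·(2.81,4.02) = (2.6836,3.9220)
  v3: (1-0.921)·(-0.89,1.94) + 0.921·(-1.18,5.24) = (-1.1571,4.9793)
  v4: (1-0.921)·(-2.4,0.87) + 0.921·(-2.88,1.65) = (-2.8421,1.5884)
  v5: (1-0.921)·(-2.06,-1.19) + 0.921·(-2.99,-2.18) = (-2.9165,-2.1018)
  v6: (1-0.921)·(-0.43,-4.72) + 0.921·(0.76,-3.91) = (0.6660,-3.9740)
  v7: (1-0.921)·(2.12,-2.75) + 0.921·(2.87,-2.05) = (2.8108,-2.1053)
Shoelace sum Σ(x_i·y_{i+1} − x_{i+1}·y_i):
  i=1: 4.9584·3.9220 − 2.6836·0.5266 = +18.0339 (running +18.0339)
  i=2: 2.6836·4.9793 − -1.1571·3.9220 = +17.9006 (running +35.9345)
  i=3: -1.1571·1.5884 − -2.8421·4.9793 = +12.3137 (running +48.2481)
  i=4: -2.8421·-2.1018 − -2.9165·1.5884 = +10.6060 (running +58.8541)
  i=5: -2.9165·-3.9740 − 0.6660·-2.1018 = +12.9900 (running +71.8442)
  i=6: 0.6660·-2.1053 − 2.8108·-3.9740 = +9.7678 (running +81.6120)
  i=7: 2.8108·0.5266 − 4.9584·-2.1053 = +11.9189 (running +93.5309)
Area = |Σ|/2 = |93.5309|/2 = 46.7654

Area at t=0.921: 46.7654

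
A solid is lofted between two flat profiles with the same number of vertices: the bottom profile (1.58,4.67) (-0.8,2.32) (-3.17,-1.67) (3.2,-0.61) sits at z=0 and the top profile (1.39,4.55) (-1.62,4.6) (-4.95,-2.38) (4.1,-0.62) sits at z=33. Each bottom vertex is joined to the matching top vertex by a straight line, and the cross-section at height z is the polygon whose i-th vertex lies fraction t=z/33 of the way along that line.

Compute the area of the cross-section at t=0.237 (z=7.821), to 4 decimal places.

Area at t=0.237: 23.1824

Cross-section at t=0.237: each vertex is (1-t)·p0[i] + t·p1[i].
  v1: (1-0.237)·(1.58,4.67) + 0.237·(1.39,4.55) = (1.5350,4.6416)
  v2: (1-0.237)·(-0.8,2.32) + 0.237·(-1.62,4.6) = (-0.9943,2.8604)
  v3: (1-0.237)·(-3.17,-1.67) + 0.237·(-4.95,-2.38) = (-3.5919,-1.8383)
  v4: (1-0.237)·(3.2,-0.61) + 0.237·(4.1,-0.62) = (3.4133,-0.6124)
Shoelace sum Σ(x_i·y_{i+1} − x_{i+1}·y_i):
  i=1: 1.5350·2.8604 − -0.9943·4.6416 = +9.0059 (running +9.0059)
  i=2: -0.9943·-1.8383 − -3.5919·2.8604 = +12.1019 (running +21.1077)
  i=3: -3.5919·-0.6124 − 3.4133·-1.8383 = +8.4741 (running +29.5818)
  i=4: 3.4133·4.6416 − 1.5350·-0.6124 = +16.7830 (running +46.3649)
Area = |Σ|/2 = |46.3649|/2 = 23.1824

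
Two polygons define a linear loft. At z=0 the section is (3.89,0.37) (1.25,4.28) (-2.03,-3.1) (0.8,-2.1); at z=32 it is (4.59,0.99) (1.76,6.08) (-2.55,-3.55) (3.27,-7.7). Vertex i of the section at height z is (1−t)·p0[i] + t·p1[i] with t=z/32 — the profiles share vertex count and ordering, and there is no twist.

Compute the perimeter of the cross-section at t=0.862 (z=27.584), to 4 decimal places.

Cross-section at t=0.862: each vertex is (1-t)·p0[i] + t·p1[i].
  v1: (1-0.862)·(3.89,0.37) + 0.862·(4.59,0.99) = (4.4934,0.9044)
  v2: (1-0.862)·(1.25,4.28) + 0.862·(1.76,6.08) = (1.6896,5.8316)
  v3: (1-0.862)·(-2.03,-3.1) + 0.862·(-2.55,-3.55) = (-2.4782,-3.4879)
  v4: (1-0.862)·(0.8,-2.1) + 0.862·(3.27,-7.7) = (2.9291,-6.9272)
Perimeter = Σ |v_{i+1} − v_i|:
  edge 1→2: √(-2.8038² + 4.9272²) = 5.6690 (running 5.6690)
  edge 2→3: √(-4.1679² + -9.3195²) = 10.2090 (running 15.8781)
  edge 3→4: √(5.4074² + -3.4393²) = 6.4085 (running 22.2865)
  edge 4→1: √(1.5643² + 7.8316²) = 7.9863 (running 30.2729)
Perimeter = 30.2729

Perimeter at t=0.862: 30.2729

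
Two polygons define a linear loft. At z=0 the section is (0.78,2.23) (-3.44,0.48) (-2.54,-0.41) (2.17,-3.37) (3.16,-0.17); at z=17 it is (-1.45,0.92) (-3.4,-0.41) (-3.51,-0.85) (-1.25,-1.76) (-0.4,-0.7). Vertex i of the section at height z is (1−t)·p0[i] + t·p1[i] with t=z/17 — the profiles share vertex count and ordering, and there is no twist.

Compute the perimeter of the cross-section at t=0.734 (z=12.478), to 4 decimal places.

Cross-section at t=0.734: each vertex is (1-t)·p0[i] + t·p1[i].
  v1: (1-0.734)·(0.78,2.23) + 0.734·(-1.45,0.92) = (-0.8568,1.2685)
  v2: (1-0.734)·(-3.44,0.48) + 0.734·(-3.4,-0.41) = (-3.4106,-0.1733)
  v3: (1-0.734)·(-2.54,-0.41) + 0.734·(-3.51,-0.85) = (-3.2520,-0.7330)
  v4: (1-0.734)·(2.17,-3.37) + 0.734·(-1.25,-1.76) = (-0.3403,-2.1883)
  v5: (1-0.734)·(3.16,-0.17) + 0.734·(-0.4,-0.7) = (0.5470,-0.5590)
Perimeter = Σ |v_{i+1} − v_i|:
  edge 1→2: √(-2.5538² + -1.4417²) = 2.9327 (running 2.9327)
  edge 2→3: √(0.1587² + -0.5597²) = 0.5818 (running 3.5144)
  edge 3→4: √(2.9117² + -1.4553²) = 3.2551 (running 6.7696)
  edge 4→5: √(0.8872² + 1.6292²) = 1.8552 (running 8.6247)
  edge 5→1: √(-1.4038² + 1.8275²) = 2.3044 (running 10.9291)
Perimeter = 10.9291

Perimeter at t=0.734: 10.9291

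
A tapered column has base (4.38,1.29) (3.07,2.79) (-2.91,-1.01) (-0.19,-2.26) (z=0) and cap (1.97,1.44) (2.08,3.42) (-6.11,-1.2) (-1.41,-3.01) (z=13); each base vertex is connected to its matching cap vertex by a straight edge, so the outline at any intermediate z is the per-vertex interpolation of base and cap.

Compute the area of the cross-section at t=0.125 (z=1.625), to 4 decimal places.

Cross-section at t=0.125: each vertex is (1-t)·p0[i] + t·p1[i].
  v1: (1-0.125)·(4.38,1.29) + 0.125·(1.97,1.44) = (4.0788,1.3088)
  v2: (1-0.125)·(3.07,2.79) + 0.125·(2.08,3.42) = (2.9463,2.8688)
  v3: (1-0.125)·(-2.91,-1.01) + 0.125·(-6.11,-1.2) = (-3.3100,-1.0337)
  v4: (1-0.125)·(-0.19,-2.26) + 0.125·(-1.41,-3.01) = (-0.3425,-2.3537)
Shoelace sum Σ(x_i·y_{i+1} − x_{i+1}·y_i):
  i=1: 4.0788·2.8688 − 2.9463·1.3088 = +7.8450 (running +7.8450)
  i=2: 2.9463·-1.0337 − -3.3100·2.8688 = +6.4499 (running +14.2949)
  i=3: -3.3100·-2.3537 − -0.3425·-1.0337 = +7.4369 (running +21.7317)
  i=4: -0.3425·1.3088 − 4.0788·-2.3537 = +9.1521 (running +30.8839)
Area = |Σ|/2 = |30.8839|/2 = 15.4419

Area at t=0.125: 15.4419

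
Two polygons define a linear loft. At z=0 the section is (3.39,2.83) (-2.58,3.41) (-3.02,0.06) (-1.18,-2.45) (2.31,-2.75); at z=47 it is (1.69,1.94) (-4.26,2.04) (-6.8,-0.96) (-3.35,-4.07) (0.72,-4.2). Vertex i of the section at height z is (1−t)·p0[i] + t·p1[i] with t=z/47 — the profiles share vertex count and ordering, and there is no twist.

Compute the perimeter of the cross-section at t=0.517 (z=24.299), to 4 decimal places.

Perimeter at t=0.517: 23.1251

Cross-section at t=0.517: each vertex is (1-t)·p0[i] + t·p1[i].
  v1: (1-0.517)·(3.39,2.83) + 0.517·(1.69,1.94) = (2.5111,2.3699)
  v2: (1-0.517)·(-2.58,3.41) + 0.517·(-4.26,2.04) = (-3.4486,2.7017)
  v3: (1-0.517)·(-3.02,0.06) + 0.517·(-6.8,-0.96) = (-4.9743,-0.4673)
  v4: (1-0.517)·(-1.18,-2.45) + 0.517·(-3.35,-4.07) = (-2.3019,-3.2875)
  v5: (1-0.517)·(2.31,-2.75) + 0.517·(0.72,-4.2) = (1.4880,-3.4996)
Perimeter = Σ |v_{i+1} − v_i|:
  edge 1→2: √(-5.9597² + 0.3318²) = 5.9689 (running 5.9689)
  edge 2→3: √(-1.5257² + -3.1691²) = 3.5172 (running 9.4861)
  edge 3→4: √(2.6724² + -2.8202²) = 3.8852 (running 13.3713)
  edge 4→5: √(3.7899² + -0.2121²) = 3.7958 (running 17.1671)
  edge 5→1: √(1.0231² + 5.8695²) = 5.9580 (running 23.1251)
Perimeter = 23.1251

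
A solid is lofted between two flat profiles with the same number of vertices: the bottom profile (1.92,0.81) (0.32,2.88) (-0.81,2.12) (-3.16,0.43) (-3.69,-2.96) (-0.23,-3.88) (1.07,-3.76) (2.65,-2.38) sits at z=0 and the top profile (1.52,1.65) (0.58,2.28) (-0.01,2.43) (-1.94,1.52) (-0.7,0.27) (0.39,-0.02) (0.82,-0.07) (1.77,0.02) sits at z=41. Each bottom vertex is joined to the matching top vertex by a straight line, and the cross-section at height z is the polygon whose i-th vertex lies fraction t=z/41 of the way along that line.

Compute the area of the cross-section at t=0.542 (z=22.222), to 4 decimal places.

Cross-section at t=0.542: each vertex is (1-t)·p0[i] + t·p1[i].
  v1: (1-0.542)·(1.92,0.81) + 0.542·(1.52,1.65) = (1.7032,1.2653)
  v2: (1-0.542)·(0.32,2.88) + 0.542·(0.58,2.28) = (0.4609,2.5548)
  v3: (1-0.542)·(-0.81,2.12) + 0.542·(-0.01,2.43) = (-0.3764,2.2880)
  v4: (1-0.542)·(-3.16,0.43) + 0.542·(-1.94,1.52) = (-2.4988,1.0208)
  v5: (1-0.542)·(-3.69,-2.96) + 0.542·(-0.7,0.27) = (-2.0694,-1.2093)
  v6: (1-0.542)·(-0.23,-3.88) + 0.542·(0.39,-0.02) = (0.1060,-1.7879)
  v7: (1-0.542)·(1.07,-3.76) + 0.542·(0.82,-0.07) = (0.9345,-1.7600)
  v8: (1-0.542)·(2.65,-2.38) + 0.542·(1.77,0.02) = (2.1730,-1.0792)
Shoelace sum Σ(x_i·y_{i+1} − x_{i+1}·y_i):
  i=1: 1.7032·2.5548 − 0.4609·1.2653 = +3.7681 (running +3.7681)
  i=2: 0.4609·2.2880 − -0.3764·2.5548 = +2.0162 (running +5.7844)
  i=3: -0.3764·1.0208 − -2.4988·2.2880 = +5.3330 (running +11.1174)
  i=4: -2.4988·-1.2093 − -2.0694·1.0208 = +5.1343 (running +16.2516)
  i=5: -2.0694·-1.7879 − 0.1060·-1.2093 = +3.8281 (running +20.0797)
  i=6: 0.1060·-1.7600 − 0.9345·-1.7879 = +1.4841 (running +21.5639)
  i=7: 0.9345·-1.0792 − 2.1730·-1.7600 = +2.8161 (running +24.3800)
  i=8: 2.1730·1.2653 − 1.7032·-1.0792 = +4.5876 (running +28.9676)
Area = |Σ|/2 = |28.9676|/2 = 14.4838

Area at t=0.542: 14.4838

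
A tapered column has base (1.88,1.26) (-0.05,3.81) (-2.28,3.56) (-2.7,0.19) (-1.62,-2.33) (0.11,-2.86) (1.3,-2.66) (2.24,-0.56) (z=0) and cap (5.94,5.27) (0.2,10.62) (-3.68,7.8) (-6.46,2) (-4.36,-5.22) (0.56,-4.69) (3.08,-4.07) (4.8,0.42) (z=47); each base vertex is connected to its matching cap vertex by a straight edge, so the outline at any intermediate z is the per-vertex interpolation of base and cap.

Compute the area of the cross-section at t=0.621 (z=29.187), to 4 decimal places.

Cross-section at t=0.621: each vertex is (1-t)·p0[i] + t·p1[i].
  v1: (1-0.621)·(1.88,1.26) + 0.621·(5.94,5.27) = (4.4013,3.7502)
  v2: (1-0.621)·(-0.05,3.81) + 0.621·(0.2,10.62) = (0.1053,8.0390)
  v3: (1-0.621)·(-2.28,3.56) + 0.621·(-3.68,7.8) = (-3.1494,6.1930)
  v4: (1-0.621)·(-2.7,0.19) + 0.621·(-6.46,2) = (-5.0350,1.3140)
  v5: (1-0.621)·(-1.62,-2.33) + 0.621·(-4.36,-5.22) = (-3.3215,-4.1247)
  v6: (1-0.621)·(0.11,-2.86) + 0.621·(0.56,-4.69) = (0.3895,-3.9964)
  v7: (1-0.621)·(1.3,-2.66) + 0.621·(3.08,-4.07) = (2.4054,-3.5356)
  v8: (1-0.621)·(2.24,-0.56) + 0.621·(4.8,0.42) = (3.8298,0.0486)
Shoelace sum Σ(x_i·y_{i+1} − x_{i+1}·y_i):
  i=1: 4.4013·8.0390 − 0.1053·3.7502 = +34.9871 (running +34.9871)
  i=2: 0.1053·6.1930 − -3.1494·8.0390 = +25.9699 (running +60.9569)
  i=3: -3.1494·1.3140 − -5.0350·6.1930 = +27.0434 (running +88.0003)
  i=4: -5.0350·-4.1247 − -3.3215·1.3140 = +25.1322 (running +113.1325)
  i=5: -3.3215·-3.9964 − 0.3895·-4.1247 = +14.8807 (running +128.0132)
  i=6: 0.3895·-3.5356 − 2.4054·-3.9964 = +8.2360 (running +136.2491)
  i=7: 2.4054·0.0486 − 3.8298·-3.5356 = +13.6574 (running +149.9065)
  i=8: 3.8298·3.7502 − 4.4013·0.0486 = +14.1486 (running +164.0551)
Area = |Σ|/2 = |164.0551|/2 = 82.0276

Area at t=0.621: 82.0276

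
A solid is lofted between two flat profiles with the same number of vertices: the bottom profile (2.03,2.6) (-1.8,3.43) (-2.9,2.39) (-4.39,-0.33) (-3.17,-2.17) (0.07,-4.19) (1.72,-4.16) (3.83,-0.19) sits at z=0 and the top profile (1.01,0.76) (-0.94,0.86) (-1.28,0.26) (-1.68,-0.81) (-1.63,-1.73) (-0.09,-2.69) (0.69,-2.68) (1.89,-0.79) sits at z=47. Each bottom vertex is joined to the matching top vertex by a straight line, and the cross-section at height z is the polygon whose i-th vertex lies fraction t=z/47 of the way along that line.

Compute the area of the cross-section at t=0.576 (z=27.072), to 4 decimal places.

Cross-section at t=0.576: each vertex is (1-t)·p0[i] + t·p1[i].
  v1: (1-0.576)·(2.03,2.6) + 0.576·(1.01,0.76) = (1.4425,1.5402)
  v2: (1-0.576)·(-1.8,3.43) + 0.576·(-0.94,0.86) = (-1.3046,1.9497)
  v3: (1-0.576)·(-2.9,2.39) + 0.576·(-1.28,0.26) = (-1.9669,1.1631)
  v4: (1-0.576)·(-4.39,-0.33) + 0.576·(-1.68,-0.81) = (-2.8290,-0.6065)
  v5: (1-0.576)·(-3.17,-2.17) + 0.576·(-1.63,-1.73) = (-2.2830,-1.9166)
  v6: (1-0.576)·(0.07,-4.19) + 0.576·(-0.09,-2.69) = (-0.0222,-3.3260)
  v7: (1-0.576)·(1.72,-4.16) + 0.576·(0.69,-2.68) = (1.1267,-3.3075)
  v8: (1-0.576)·(3.83,-0.19) + 0.576·(1.89,-0.79) = (2.7126,-0.5356)
Shoelace sum Σ(x_i·y_{i+1} − x_{i+1}·y_i):
  i=1: 1.4425·1.9497 − -1.3046·1.5402 = +4.8217 (running +4.8217)
  i=2: -1.3046·1.1631 − -1.9669·1.9497 = +2.3173 (running +7.1391)
  i=3: -1.9669·-0.6065 − -2.8290·1.1631 = +4.4834 (running +11.6224)
  i=4: -2.8290·-1.9166 − -2.2830·-0.6065 = +4.0375 (running +15.6599)
  i=5: -2.2830·-3.3260 − -0.0222·-1.9166 = +7.5507 (running +23.2106)
  i=6: -0.0222·-3.3075 − 1.1267·-3.3260 = +3.8208 (running +27.0313)
  i=7: 1.1267·-0.5356 − 2.7126·-3.3075 = +8.3684 (running +35.3997)
  i=8: 2.7126·1.5402 − 1.4425·-0.5356 = +4.9504 (running +40.3501)
Area = |Σ|/2 = |40.3501|/2 = 20.1750

Area at t=0.576: 20.1750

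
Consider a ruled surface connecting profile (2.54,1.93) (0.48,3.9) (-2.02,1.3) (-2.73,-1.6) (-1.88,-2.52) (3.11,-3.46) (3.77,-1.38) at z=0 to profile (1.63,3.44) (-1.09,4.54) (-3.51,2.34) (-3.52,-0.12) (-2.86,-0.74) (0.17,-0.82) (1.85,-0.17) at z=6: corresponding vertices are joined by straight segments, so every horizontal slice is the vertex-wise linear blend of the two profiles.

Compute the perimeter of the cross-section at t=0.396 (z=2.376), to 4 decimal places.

Perimeter at t=0.396: 19.8145

Cross-section at t=0.396: each vertex is (1-t)·p0[i] + t·p1[i].
  v1: (1-0.396)·(2.54,1.93) + 0.396·(1.63,3.44) = (2.1796,2.5280)
  v2: (1-0.396)·(0.48,3.9) + 0.396·(-1.09,4.54) = (-0.1417,4.1534)
  v3: (1-0.396)·(-2.02,1.3) + 0.396·(-3.51,2.34) = (-2.6100,1.7118)
  v4: (1-0.396)·(-2.73,-1.6) + 0.396·(-3.52,-0.12) = (-3.0428,-1.0139)
  v5: (1-0.396)·(-1.88,-2.52) + 0.396·(-2.86,-0.74) = (-2.2681,-1.8151)
  v6: (1-0.396)·(3.11,-3.46) + 0.396·(0.17,-0.82) = (1.9458,-2.4146)
  v7: (1-0.396)·(3.77,-1.38) + 0.396·(1.85,-0.17) = (3.0097,-0.9008)
Perimeter = Σ |v_{i+1} − v_i|:
  edge 1→2: √(-2.3214² + 1.6255²) = 2.8339 (running 2.8339)
  edge 2→3: √(-2.4683² + -2.4416²) = 3.4719 (running 6.3058)
  edge 3→4: √(-0.4328² + -2.7258²) = 2.7599 (running 9.0657)
  edge 4→5: √(0.7748² + -0.8012²) = 1.1145 (running 10.1802)
  edge 5→6: √(4.2138² + -0.5994²) = 4.2563 (running 14.4365)
  edge 6→7: √(1.0639² + 1.5137²) = 1.8502 (running 16.2867)
  edge 7→1: √(-0.8300² + 3.4288²) = 3.5278 (running 19.8145)
Perimeter = 19.8145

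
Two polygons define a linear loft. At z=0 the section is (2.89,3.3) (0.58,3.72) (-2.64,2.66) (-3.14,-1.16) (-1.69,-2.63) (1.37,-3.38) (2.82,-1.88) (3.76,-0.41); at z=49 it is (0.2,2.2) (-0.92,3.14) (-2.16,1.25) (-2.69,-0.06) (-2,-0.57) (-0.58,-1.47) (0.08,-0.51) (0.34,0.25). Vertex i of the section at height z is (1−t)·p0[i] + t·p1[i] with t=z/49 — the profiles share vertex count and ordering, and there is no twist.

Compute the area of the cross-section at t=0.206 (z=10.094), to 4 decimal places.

Cross-section at t=0.206: each vertex is (1-t)·p0[i] + t·p1[i].
  v1: (1-0.206)·(2.89,3.3) + 0.206·(0.2,2.2) = (2.3359,3.0734)
  v2: (1-0.206)·(0.58,3.72) + 0.206·(-0.92,3.14) = (0.2710,3.6005)
  v3: (1-0.206)·(-2.64,2.66) + 0.206·(-2.16,1.25) = (-2.5411,2.3695)
  v4: (1-0.206)·(-3.14,-1.16) + 0.206·(-2.69,-0.06) = (-3.0473,-0.9334)
  v5: (1-0.206)·(-1.69,-2.63) + 0.206·(-2,-0.57) = (-1.7539,-2.2056)
  v6: (1-0.206)·(1.37,-3.38) + 0.206·(-0.58,-1.47) = (0.9683,-2.9865)
  v7: (1-0.206)·(2.82,-1.88) + 0.206·(0.08,-0.51) = (2.2556,-1.5978)
  v8: (1-0.206)·(3.76,-0.41) + 0.206·(0.34,0.25) = (3.0555,-0.2740)
Shoelace sum Σ(x_i·y_{i+1} − x_{i+1}·y_i):
  i=1: 2.3359·3.6005 − 0.2710·3.0734 = +7.5774 (running +7.5774)
  i=2: 0.2710·2.3695 − -2.5411·3.6005 = +9.7915 (running +17.3689)
  i=3: -2.5411·-0.9334 − -3.0473·2.3695 = +9.5926 (running +26.9615)
  i=4: -3.0473·-2.2056 − -1.7539·-0.9334 = +5.0842 (running +32.0457)
  i=5: -1.7539·-2.9865 − 0.9683·-2.2056 = +7.3737 (running +39.4194)
  i=6: 0.9683·-1.5978 − 2.2556·-2.9865 = +5.1892 (running +44.6086)
  i=7: 2.2556·-0.2740 − 3.0555·-1.5978 = +4.2639 (running +48.8724)
  i=8: 3.0555·3.0734 − 2.3359·-0.2740 = +10.0308 (running +58.9033)
Area = |Σ|/2 = |58.9033|/2 = 29.4516

Area at t=0.206: 29.4516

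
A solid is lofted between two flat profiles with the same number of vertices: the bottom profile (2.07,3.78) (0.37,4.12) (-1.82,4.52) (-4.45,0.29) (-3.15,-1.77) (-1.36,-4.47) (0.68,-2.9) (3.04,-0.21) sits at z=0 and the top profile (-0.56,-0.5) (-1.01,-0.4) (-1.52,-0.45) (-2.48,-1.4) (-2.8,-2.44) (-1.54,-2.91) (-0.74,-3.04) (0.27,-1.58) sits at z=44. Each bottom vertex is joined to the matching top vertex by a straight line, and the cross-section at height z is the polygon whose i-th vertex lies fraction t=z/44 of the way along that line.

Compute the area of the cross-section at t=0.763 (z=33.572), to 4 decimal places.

Cross-section at t=0.763: each vertex is (1-t)·p0[i] + t·p1[i].
  v1: (1-0.763)·(2.07,3.78) + 0.763·(-0.56,-0.5) = (0.0633,0.5144)
  v2: (1-0.763)·(0.37,4.12) + 0.763·(-1.01,-0.4) = (-0.6829,0.6712)
  v3: (1-0.763)·(-1.82,4.52) + 0.763·(-1.52,-0.45) = (-1.5911,0.7279)
  v4: (1-0.763)·(-4.45,0.29) + 0.763·(-2.48,-1.4) = (-2.9469,-0.9995)
  v5: (1-0.763)·(-3.15,-1.77) + 0.763·(-2.8,-2.44) = (-2.8830,-2.2812)
  v6: (1-0.763)·(-1.36,-4.47) + 0.763·(-1.54,-2.91) = (-1.4973,-3.2797)
  v7: (1-0.763)·(0.68,-2.9) + 0.763·(-0.74,-3.04) = (-0.4035,-3.0068)
  v8: (1-0.763)·(3.04,-0.21) + 0.763·(0.27,-1.58) = (0.9265,-1.2553)
Shoelace sum Σ(x_i·y_{i+1} − x_{i+1}·y_i):
  i=1: 0.0633·0.6712 − -0.6829·0.5144 = +0.3938 (running +0.3938)
  i=2: -0.6829·0.7279 − -1.5911·0.6712 = +0.5709 (running +0.9647)
  i=3: -1.5911·-0.9995 − -2.9469·0.7279 = +3.7353 (running +4.6999)
  i=4: -2.9469·-2.2812 − -2.8830·-0.9995 = +3.8411 (running +8.5410)
  i=5: -2.8830·-3.2797 − -1.4973·-2.2812 = +6.0395 (running +14.5805)
  i=6: -1.4973·-3.0068 − -0.4035·-3.2797 = +3.1790 (running +17.7595)
  i=7: -0.4035·-1.2553 − 0.9265·-3.0068 = +3.2923 (running +21.0518)
  i=8: 0.9265·0.5144 − 0.0633·-1.2553 = +0.5560 (running +21.6078)
Area = |Σ|/2 = |21.6078|/2 = 10.8039

Area at t=0.763: 10.8039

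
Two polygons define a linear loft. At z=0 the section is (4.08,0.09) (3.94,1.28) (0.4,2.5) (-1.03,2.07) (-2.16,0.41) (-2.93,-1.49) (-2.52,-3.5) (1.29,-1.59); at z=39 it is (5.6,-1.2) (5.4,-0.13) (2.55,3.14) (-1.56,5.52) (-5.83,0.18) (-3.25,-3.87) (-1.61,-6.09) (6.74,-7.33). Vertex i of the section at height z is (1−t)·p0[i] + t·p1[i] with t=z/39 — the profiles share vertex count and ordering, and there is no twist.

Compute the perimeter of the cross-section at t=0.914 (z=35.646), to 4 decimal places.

Perimeter at t=0.914: 37.1944

Cross-section at t=0.914: each vertex is (1-t)·p0[i] + t·p1[i].
  v1: (1-0.914)·(4.08,0.09) + 0.914·(5.6,-1.2) = (5.4693,-1.0891)
  v2: (1-0.914)·(3.94,1.28) + 0.914·(5.4,-0.13) = (5.2744,-0.0087)
  v3: (1-0.914)·(0.4,2.5) + 0.914·(2.55,3.14) = (2.3651,3.0850)
  v4: (1-0.914)·(-1.03,2.07) + 0.914·(-1.56,5.52) = (-1.5144,5.2233)
  v5: (1-0.914)·(-2.16,0.41) + 0.914·(-5.83,0.18) = (-5.5144,0.1998)
  v6: (1-0.914)·(-2.93,-1.49) + 0.914·(-3.25,-3.87) = (-3.2225,-3.6653)
  v7: (1-0.914)·(-2.52,-3.5) + 0.914·(-1.61,-6.09) = (-1.6883,-5.8673)
  v8: (1-0.914)·(1.29,-1.59) + 0.914·(6.74,-7.33) = (6.2713,-6.8364)
Perimeter = Σ |v_{i+1} − v_i|:
  edge 1→2: √(-0.1948² + 1.0803²) = 1.0977 (running 1.0977)
  edge 2→3: √(-2.9093² + 3.0937²) = 4.2468 (running 5.3445)
  edge 3→4: √(-3.8795² + 2.1383²) = 4.4298 (running 9.7743)
  edge 4→5: √(-4.0000² + -5.0235²) = 6.4215 (running 16.1958)
  edge 5→6: √(2.2919² + -3.8651²) = 4.4935 (running 20.6894)
  edge 6→7: √(1.5342² + -2.2019²) = 2.6837 (running 23.3731)
  edge 7→8: √(7.9596² + -0.9691²) = 8.0183 (running 31.3914)
  edge 8→1: √(-0.8020² + 5.7473²) = 5.8030 (running 37.1944)
Perimeter = 37.1944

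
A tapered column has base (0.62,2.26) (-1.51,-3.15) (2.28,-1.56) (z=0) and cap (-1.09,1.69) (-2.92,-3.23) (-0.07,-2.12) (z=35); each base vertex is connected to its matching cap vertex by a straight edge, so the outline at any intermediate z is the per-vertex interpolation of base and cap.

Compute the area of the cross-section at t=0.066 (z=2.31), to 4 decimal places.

Area at t=0.066: 8.3797

Cross-section at t=0.066: each vertex is (1-t)·p0[i] + t·p1[i].
  v1: (1-0.066)·(0.62,2.26) + 0.066·(-1.09,1.69) = (0.5071,2.2224)
  v2: (1-0.066)·(-1.51,-3.15) + 0.066·(-2.92,-3.23) = (-1.6031,-3.1553)
  v3: (1-0.066)·(2.28,-1.56) + 0.066·(-0.07,-2.12) = (2.1249,-1.5970)
Shoelace sum Σ(x_i·y_{i+1} − x_{i+1}·y_i):
  i=1: 0.5071·-3.1553 − -1.6031·2.2224 = +1.9624 (running +1.9624)
  i=2: -1.6031·-1.5970 − 2.1249·-3.1553 = +9.2647 (running +11.2271)
  i=3: 2.1249·2.2224 − 0.5071·-1.5970 = +5.5322 (running +16.7593)
Area = |Σ|/2 = |16.7593|/2 = 8.3797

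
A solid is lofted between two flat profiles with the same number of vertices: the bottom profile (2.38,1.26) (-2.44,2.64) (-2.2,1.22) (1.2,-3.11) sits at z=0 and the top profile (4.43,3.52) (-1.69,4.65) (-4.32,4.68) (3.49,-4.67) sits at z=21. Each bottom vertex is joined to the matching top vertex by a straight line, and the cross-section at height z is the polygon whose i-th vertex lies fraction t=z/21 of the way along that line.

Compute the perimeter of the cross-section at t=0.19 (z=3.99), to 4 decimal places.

Cross-section at t=0.19: each vertex is (1-t)·p0[i] + t·p1[i].
  v1: (1-0.19)·(2.38,1.26) + 0.19·(4.43,3.52) = (2.7695,1.6894)
  v2: (1-0.19)·(-2.44,2.64) + 0.19·(-1.69,4.65) = (-2.2975,3.0219)
  v3: (1-0.19)·(-2.2,1.22) + 0.19·(-4.32,4.68) = (-2.6028,1.8774)
  v4: (1-0.19)·(1.2,-3.11) + 0.19·(3.49,-4.67) = (1.6351,-3.4064)
Perimeter = Σ |v_{i+1} − v_i|:
  edge 1→2: √(-5.0670² + 1.3325²) = 5.2393 (running 5.2393)
  edge 2→3: √(-0.3053² + -1.1445²) = 1.1845 (running 6.4238)
  edge 3→4: √(4.2379² + -5.2838²) = 6.7734 (running 13.1972)
  edge 4→1: √(1.1344² + 5.0958²) = 5.2205 (running 18.4177)
Perimeter = 18.4177

Perimeter at t=0.19: 18.4177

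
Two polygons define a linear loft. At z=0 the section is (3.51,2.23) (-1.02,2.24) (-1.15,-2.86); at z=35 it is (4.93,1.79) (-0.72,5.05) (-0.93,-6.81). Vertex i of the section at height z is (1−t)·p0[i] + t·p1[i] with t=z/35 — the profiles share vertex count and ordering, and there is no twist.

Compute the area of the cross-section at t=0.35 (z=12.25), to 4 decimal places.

Area at t=0.35: 18.4645

Cross-section at t=0.35: each vertex is (1-t)·p0[i] + t·p1[i].
  v1: (1-0.35)·(3.51,2.23) + 0.35·(4.93,1.79) = (4.0070,2.0760)
  v2: (1-0.35)·(-1.02,2.24) + 0.35·(-0.72,5.05) = (-0.9150,3.2235)
  v3: (1-0.35)·(-1.15,-2.86) + 0.35·(-0.93,-6.81) = (-1.0730,-4.2425)
Shoelace sum Σ(x_i·y_{i+1} − x_{i+1}·y_i):
  i=1: 4.0070·3.2235 − -0.9150·2.0760 = +14.8161 (running +14.8161)
  i=2: -0.9150·-4.2425 − -1.0730·3.2235 = +7.3407 (running +22.1568)
  i=3: -1.0730·2.0760 − 4.0070·-4.2425 = +14.7721 (running +36.9290)
Area = |Σ|/2 = |36.9290|/2 = 18.4645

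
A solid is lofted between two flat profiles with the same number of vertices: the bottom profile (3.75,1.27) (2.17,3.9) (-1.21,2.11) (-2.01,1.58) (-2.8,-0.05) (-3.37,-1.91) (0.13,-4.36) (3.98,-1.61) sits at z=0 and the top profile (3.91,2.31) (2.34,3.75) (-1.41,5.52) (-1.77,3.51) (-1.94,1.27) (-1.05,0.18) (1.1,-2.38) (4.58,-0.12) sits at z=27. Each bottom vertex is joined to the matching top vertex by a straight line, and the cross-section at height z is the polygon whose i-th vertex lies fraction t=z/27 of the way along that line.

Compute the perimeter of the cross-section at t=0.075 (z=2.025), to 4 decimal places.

Perimeter at t=0.075: 23.1575

Cross-section at t=0.075: each vertex is (1-t)·p0[i] + t·p1[i].
  v1: (1-0.075)·(3.75,1.27) + 0.075·(3.91,2.31) = (3.7620,1.3480)
  v2: (1-0.075)·(2.17,3.9) + 0.075·(2.34,3.75) = (2.1827,3.8887)
  v3: (1-0.075)·(-1.21,2.11) + 0.075·(-1.41,5.52) = (-1.2250,2.3657)
  v4: (1-0.075)·(-2.01,1.58) + 0.075·(-1.77,3.51) = (-1.9920,1.7248)
  v5: (1-0.075)·(-2.8,-0.05) + 0.075·(-1.94,1.27) = (-2.7355,0.0490)
  v6: (1-0.075)·(-3.37,-1.91) + 0.075·(-1.05,0.18) = (-3.1960,-1.7532)
  v7: (1-0.075)·(0.13,-4.36) + 0.075·(1.1,-2.38) = (0.2028,-4.2115)
  v8: (1-0.075)·(3.98,-1.61) + 0.075·(4.58,-0.12) = (4.0250,-1.4983)
Perimeter = Σ |v_{i+1} − v_i|:
  edge 1→2: √(-1.5793² + 2.5408²) = 2.9916 (running 2.9916)
  edge 2→3: √(-3.4078² + -1.5230²) = 3.7326 (running 6.7242)
  edge 3→4: √(-0.7670² + -0.6410²) = 0.9996 (running 7.7237)
  edge 4→5: √(-0.7435² + -1.6758²) = 1.8333 (running 9.5570)
  edge 5→6: √(-0.4605² + -1.8022²) = 1.8602 (running 11.4172)
  edge 6→7: √(3.3988² + -2.4583²) = 4.1946 (running 15.6118)
  edge 7→8: √(3.8223² + 2.7132²) = 4.6874 (running 20.2991)
  edge 8→1: √(-0.2630² + 2.8463²) = 2.8584 (running 23.1575)
Perimeter = 23.1575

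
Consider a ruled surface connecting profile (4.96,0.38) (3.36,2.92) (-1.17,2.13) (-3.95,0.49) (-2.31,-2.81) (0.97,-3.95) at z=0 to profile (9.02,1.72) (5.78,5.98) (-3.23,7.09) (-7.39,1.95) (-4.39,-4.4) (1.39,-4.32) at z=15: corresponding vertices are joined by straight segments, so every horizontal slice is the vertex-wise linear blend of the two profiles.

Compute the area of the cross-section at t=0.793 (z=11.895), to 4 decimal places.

Area at t=0.793: 105.6950

Cross-section at t=0.793: each vertex is (1-t)·p0[i] + t·p1[i].
  v1: (1-0.793)·(4.96,0.38) + 0.793·(9.02,1.72) = (8.1796,1.4426)
  v2: (1-0.793)·(3.36,2.92) + 0.793·(5.78,5.98) = (5.2791,5.3466)
  v3: (1-0.793)·(-1.17,2.13) + 0.793·(-3.23,7.09) = (-2.8036,6.0633)
  v4: (1-0.793)·(-3.95,0.49) + 0.793·(-7.39,1.95) = (-6.6779,1.6478)
  v5: (1-0.793)·(-2.31,-2.81) + 0.793·(-4.39,-4.4) = (-3.9594,-4.0709)
  v6: (1-0.793)·(0.97,-3.95) + 0.793·(1.39,-4.32) = (1.3031,-4.2434)
Shoelace sum Σ(x_i·y_{i+1} − x_{i+1}·y_i):
  i=1: 8.1796·5.3466 − 5.2791·1.4426 = +36.1171 (running +36.1171)
  i=2: 5.2791·6.0633 − -2.8036·5.3466 = +46.9980 (running +83.1151)
  i=3: -2.8036·1.6478 − -6.6779·6.0633 = +35.8704 (running +118.9855)
  i=4: -6.6779·-4.0709 − -3.9594·1.6478 = +33.7092 (running +152.6947)
  i=5: -3.9594·-4.2434 − 1.3031·-4.0709 = +22.1061 (running +174.8008)
  i=6: 1.3031·1.4426 − 8.1796·-4.2434 = +36.5891 (running +211.3900)
Area = |Σ|/2 = |211.3900|/2 = 105.6950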